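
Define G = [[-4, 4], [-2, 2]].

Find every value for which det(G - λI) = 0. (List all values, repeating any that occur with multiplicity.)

det(G - lambda·I) = (-4 - lambda)(2 - lambda) - (4)·(-2) = lambda^2 + 2·lambda.
This factors as (lambda + 2)·lambda = 0.
Eigenvalues: -2, 0.

-2, 0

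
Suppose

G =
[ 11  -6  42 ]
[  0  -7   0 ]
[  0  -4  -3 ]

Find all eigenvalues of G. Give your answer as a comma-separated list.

Set up det(tI - G) = 0.
Expanding the 3×3 determinant: p(t) = t^3 - t^2 - 89t - 231.
Since p(-7) = 0, t = -7 is a root.
Dividing by (t + 7) leaves t^2 - 8t - 33.
The quadratic factors as (t + 3)·(t - 11).
Eigenvalues: -7, -3, 11.

-7, -3, 11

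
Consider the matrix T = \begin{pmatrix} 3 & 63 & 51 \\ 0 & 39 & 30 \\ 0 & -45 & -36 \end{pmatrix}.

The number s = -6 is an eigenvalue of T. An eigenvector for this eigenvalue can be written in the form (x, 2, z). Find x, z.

3, -3

We need (T + 6I)v = 0.
T + 6I = [[9, 63, 51], [0, 45, 30], [0, -45, -30]].
Row 1: (9)·x + (63)·2 + (51)·z = 0
Row 2: (0)·x + (45)·2 + (30)·z = 0
Row 3: (0)·x + (-45)·2 + (-30)·z = 0
Solving gives x = 3, z = -3.
Check: T·(3, 2, -3) = (-18, -12, 18) = -6·(3, 2, -3).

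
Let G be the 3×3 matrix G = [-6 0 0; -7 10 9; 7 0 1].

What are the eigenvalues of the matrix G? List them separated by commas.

Set up det(λI - G) = 0.
Expanding along the first row, p(λ) = λ^3 - 5λ^2 - 56λ + 60.
Rational-root test: λ = 1 gives p(1) = 0.
Factor out (λ - 1): p(λ) = (λ - 1)·(λ^2 - 4λ - 60).
The quadratic factors as (λ + 6)·(λ - 10).
Eigenvalues: -6, 1, 10.

-6, 1, 10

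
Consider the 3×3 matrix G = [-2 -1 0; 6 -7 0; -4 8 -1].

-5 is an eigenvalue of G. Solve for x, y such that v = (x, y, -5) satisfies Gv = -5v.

We need (G + 5I)v = 0.
G + 5I = [[3, -1, 0], [6, -2, 0], [-4, 8, 4]].
Row 1: (3)·x + (-1)·y + (0)·-5 = 0
Row 2: (6)·x + (-2)·y + (0)·-5 = 0
Row 3: (-4)·x + (8)·y + (4)·-5 = 0
Solving gives x = 1, y = 3.
Check: G·(1, 3, -5) = (-5, -15, 25) = -5·(1, 3, -5).

1, 3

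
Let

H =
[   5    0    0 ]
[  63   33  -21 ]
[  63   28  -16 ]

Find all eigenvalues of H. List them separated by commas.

5, 5, 12

The characteristic polynomial is p(r) = det(rI - H).
Expanding along the first row, p(r) = r^3 - 22r^2 + 145r - 300.
Rational-root test: r = 12 gives p(12) = 0.
Dividing by (r - 12) leaves r^2 - 10r + 25.
The quadratic factor is (r - 5)^2.
Eigenvalues: 5, 5, 12.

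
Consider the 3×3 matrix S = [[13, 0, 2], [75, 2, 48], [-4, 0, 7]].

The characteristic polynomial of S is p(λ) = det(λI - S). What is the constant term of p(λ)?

p(λ) = λ^3 - 22λ^2 + 139λ - 198.
The constant term is -198.

-198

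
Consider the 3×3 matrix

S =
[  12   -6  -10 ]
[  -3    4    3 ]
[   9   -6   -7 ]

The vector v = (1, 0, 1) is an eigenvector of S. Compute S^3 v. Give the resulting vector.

First find the eigenvalue: Sv = (2, 0, 2) = 2·(1, 0, 1), so λ = 2.
Then S^3 v = λ^3·v = 2^3·(1, 0, 1) = 8·(1, 0, 1) = (8, 0, 8).

(8, 0, 8)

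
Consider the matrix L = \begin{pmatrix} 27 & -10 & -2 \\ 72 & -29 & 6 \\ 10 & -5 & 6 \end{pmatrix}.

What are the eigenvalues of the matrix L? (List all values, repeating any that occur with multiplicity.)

Compute the characteristic polynomial p(λ) = det(λI - L).
Expanding along the first row, p(λ) = λ^3 - 4λ^2 - 25λ + 28.
Since p(7) = 0, λ = 7 is a root.
Dividing by (λ - 7) leaves λ^2 + 3λ - 4.
The quadratic factors as (λ + 4)·(λ - 1).
Eigenvalues: -4, 1, 7.

-4, 1, 7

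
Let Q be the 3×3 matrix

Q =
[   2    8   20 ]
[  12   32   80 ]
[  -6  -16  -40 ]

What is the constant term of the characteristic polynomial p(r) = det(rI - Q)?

0

p(0) = det(0·I − Q) = det(−Q) = (−1)^3·det(Q).
det(Q) = 0, so p(0) = 0.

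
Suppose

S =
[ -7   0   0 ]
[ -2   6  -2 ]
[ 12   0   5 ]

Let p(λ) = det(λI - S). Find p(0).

p(0) = det(0·I − S) = det(−S) = (−1)^3·det(S).
det(S) = -210, so p(0) = 210.

210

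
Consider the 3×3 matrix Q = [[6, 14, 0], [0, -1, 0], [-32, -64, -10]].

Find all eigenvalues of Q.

Set up det(tI - Q) = 0.
Expanding the 3×3 determinant: p(t) = t^3 + 5t^2 - 56t - 60.
Rational-root test: t = -1 gives p(-1) = 0.
Dividing by (t + 1) leaves t^2 + 4t - 60.
The quadratic factors as (t + 10)·(t - 6).
Eigenvalues: -10, -1, 6.

-10, -1, 6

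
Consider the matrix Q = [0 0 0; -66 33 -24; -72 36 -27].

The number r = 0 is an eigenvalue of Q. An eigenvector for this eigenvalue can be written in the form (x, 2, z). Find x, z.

We need (Q)v = 0.
Q = [[0, 0, 0], [-66, 33, -24], [-72, 36, -27]].
Row 1: (0)·x + (0)·2 + (0)·z = 0
Row 2: (-66)·x + (33)·2 + (-24)·z = 0
Row 3: (-72)·x + (36)·2 + (-27)·z = 0
Solving gives x = 1, z = 0.
Check: Q·(1, 2, 0) = (0, 0, 0) = 0·(1, 2, 0).

1, 0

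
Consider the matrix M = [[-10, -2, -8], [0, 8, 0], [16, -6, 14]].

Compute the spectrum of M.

-2, 6, 8

Compute the characteristic polynomial p(t) = det(tI - M).
Cofactor expansion gives p(t) = t^3 - 12t^2 + 20t + 96.
Since p(8) = 0, t = 8 is a root.
Factor out (t - 8): p(t) = (t - 8)·(t^2 - 4t - 12).
The quadratic factors as (t + 2)·(t - 6).
Eigenvalues: -2, 6, 8.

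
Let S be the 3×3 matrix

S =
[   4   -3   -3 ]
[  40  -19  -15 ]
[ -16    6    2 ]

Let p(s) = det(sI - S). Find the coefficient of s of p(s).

p(s) = s^3 + 13s^2 + 56s + 80.
The coefficient of s is 56.

56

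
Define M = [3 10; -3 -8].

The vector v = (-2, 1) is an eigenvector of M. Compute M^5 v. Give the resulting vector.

(64, -32)

First find the eigenvalue: Mv = (4, -2) = -2·(-2, 1), so λ = -2.
Then M^5 v = λ^5·v = (-2)^5·(-2, 1) = -32·(-2, 1) = (64, -32).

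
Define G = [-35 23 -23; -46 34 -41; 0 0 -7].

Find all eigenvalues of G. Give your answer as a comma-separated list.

-12, -7, 11

Set up det(lambda·I - G) = 0.
Expanding the 3×3 determinant: p(lambda) = lambda^3 + 8·lambda^2 - 125·lambda - 924.
Since p(-12) = 0, lambda = -12 is a root.
Dividing by (lambda + 12) leaves lambda^2 - 4·lambda - 77.
The quadratic factors as (lambda + 7)·(lambda - 11).
Eigenvalues: -12, -7, 11.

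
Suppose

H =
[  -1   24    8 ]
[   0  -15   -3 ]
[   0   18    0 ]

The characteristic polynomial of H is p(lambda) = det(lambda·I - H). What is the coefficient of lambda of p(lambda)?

p(lambda) = lambda^3 + 16·lambda^2 + 69·lambda + 54.
The coefficient of lambda is 69.

69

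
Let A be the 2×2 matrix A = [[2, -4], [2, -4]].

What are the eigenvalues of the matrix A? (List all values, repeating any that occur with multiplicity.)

det(A - tI) = (2 - t)(-4 - t) - (-4)·(2) = t^2 + 2t.
This factors as (t + 2)·t = 0.
Eigenvalues: -2, 0.

-2, 0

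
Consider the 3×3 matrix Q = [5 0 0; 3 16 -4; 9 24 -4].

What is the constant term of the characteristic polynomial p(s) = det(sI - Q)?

-160

p(0) = det(0·I − Q) = det(−Q) = (−1)^3·det(Q).
det(Q) = 160, so p(0) = -160.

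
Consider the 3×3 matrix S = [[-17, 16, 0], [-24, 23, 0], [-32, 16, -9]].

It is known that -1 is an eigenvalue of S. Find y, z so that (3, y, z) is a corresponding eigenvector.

3, -6

We need (S + 1I)v = 0.
S + 1I = [[-16, 16, 0], [-24, 24, 0], [-32, 16, -8]].
Row 1: (-16)·3 + (16)·y + (0)·z = 0
Row 2: (-24)·3 + (24)·y + (0)·z = 0
Row 3: (-32)·3 + (16)·y + (-8)·z = 0
Solving gives y = 3, z = -6.
Check: S·(3, 3, -6) = (-3, -3, 6) = -1·(3, 3, -6).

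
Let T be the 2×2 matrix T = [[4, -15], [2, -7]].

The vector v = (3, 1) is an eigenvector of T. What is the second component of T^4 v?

First find the eigenvalue: Tv = (-3, -1) = -1·(3, 1), so λ = -1.
Then T^4 v = λ^4·v = (-1)^4·(3, 1) = 1·(3, 1) = (3, 1).

1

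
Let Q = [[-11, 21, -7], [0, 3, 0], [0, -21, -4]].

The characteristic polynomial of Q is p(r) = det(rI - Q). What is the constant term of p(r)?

p(r) = r^3 + 12r^2 - r - 132.
The constant term is -132.

-132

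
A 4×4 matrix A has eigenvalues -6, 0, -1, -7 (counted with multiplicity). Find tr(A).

trace(A) is the sum of the eigenvalues: (-6) + (0) + (-1) + (-7) = -14.

-14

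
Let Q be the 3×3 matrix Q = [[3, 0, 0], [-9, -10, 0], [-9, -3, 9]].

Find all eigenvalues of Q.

-10, 3, 9

Q is lower triangular, so its eigenvalues are the diagonal entries.
Diagonal: 3, -10, 9.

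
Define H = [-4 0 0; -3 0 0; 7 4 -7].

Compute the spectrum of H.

-7, -4, 0

H is lower triangular, so its eigenvalues are the diagonal entries.
Diagonal: -4, 0, -7.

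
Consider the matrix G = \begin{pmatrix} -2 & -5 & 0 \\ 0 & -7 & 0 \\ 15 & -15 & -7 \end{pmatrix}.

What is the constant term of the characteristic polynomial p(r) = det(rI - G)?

p(0) = det(0·I − G) = det(−G) = (−1)^3·det(G).
det(G) = -98, so p(0) = 98.

98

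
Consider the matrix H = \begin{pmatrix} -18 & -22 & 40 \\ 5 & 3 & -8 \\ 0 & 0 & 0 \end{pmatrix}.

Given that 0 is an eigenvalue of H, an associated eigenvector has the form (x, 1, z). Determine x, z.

We need (H)v = 0.
H = [[-18, -22, 40], [5, 3, -8], [0, 0, 0]].
Row 1: (-18)·x + (-22)·1 + (40)·z = 0
Row 2: (5)·x + (3)·1 + (-8)·z = 0
Row 3: (0)·x + (0)·1 + (0)·z = 0
Solving gives x = 1, z = 1.
Check: H·(1, 1, 1) = (0, 0, 0) = 0·(1, 1, 1).

1, 1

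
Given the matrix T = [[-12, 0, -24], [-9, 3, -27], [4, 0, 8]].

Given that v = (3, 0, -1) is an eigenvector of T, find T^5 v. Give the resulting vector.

(-3072, 0, 1024)

First find the eigenvalue: Tv = (-12, 0, 4) = -4·(3, 0, -1), so λ = -4.
Then T^5 v = λ^5·v = (-4)^5·(3, 0, -1) = -1024·(3, 0, -1) = (-3072, 0, 1024).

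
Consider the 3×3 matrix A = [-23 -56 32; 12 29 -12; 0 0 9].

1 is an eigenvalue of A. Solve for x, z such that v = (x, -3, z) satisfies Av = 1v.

7, 0

We need (A - 1I)v = 0.
A - 1I = [[-24, -56, 32], [12, 28, -12], [0, 0, 8]].
Row 1: (-24)·x + (-56)·-3 + (32)·z = 0
Row 2: (12)·x + (28)·-3 + (-12)·z = 0
Row 3: (0)·x + (0)·-3 + (8)·z = 0
Solving gives x = 7, z = 0.
Check: A·(7, -3, 0) = (7, -3, 0) = 1·(7, -3, 0).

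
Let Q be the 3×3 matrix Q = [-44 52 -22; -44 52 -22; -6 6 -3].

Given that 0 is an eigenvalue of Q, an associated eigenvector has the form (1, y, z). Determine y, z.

0, -2

We need (Q)v = 0.
Q = [[-44, 52, -22], [-44, 52, -22], [-6, 6, -3]].
Row 1: (-44)·1 + (52)·y + (-22)·z = 0
Row 2: (-44)·1 + (52)·y + (-22)·z = 0
Row 3: (-6)·1 + (6)·y + (-3)·z = 0
Solving gives y = 0, z = -2.
Check: Q·(1, 0, -2) = (0, 0, 0) = 0·(1, 0, -2).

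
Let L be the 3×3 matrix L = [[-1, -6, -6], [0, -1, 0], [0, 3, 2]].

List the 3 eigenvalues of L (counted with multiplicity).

-1, -1, 2

The characteristic polynomial is p(μ) = det(μI - L).
Expanding along the first row, p(μ) = μ^3 - 3μ - 2.
Since p(-1) = 0, μ = -1 is a root.
Dividing by (μ + 1) leaves μ^2 - μ - 2.
The quadratic factors as (μ + 1)·(μ - 2).
Eigenvalues: -1, -1, 2.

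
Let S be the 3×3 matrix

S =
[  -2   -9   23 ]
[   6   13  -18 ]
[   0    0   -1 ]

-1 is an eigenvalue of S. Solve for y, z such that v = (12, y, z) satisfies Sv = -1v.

-9, -3

We need (S + 1I)v = 0.
S + 1I = [[-1, -9, 23], [6, 14, -18], [0, 0, 0]].
Row 1: (-1)·12 + (-9)·y + (23)·z = 0
Row 2: (6)·12 + (14)·y + (-18)·z = 0
Row 3: (0)·12 + (0)·y + (0)·z = 0
Solving gives y = -9, z = -3.
Check: S·(12, -9, -3) = (-12, 9, 3) = -1·(12, -9, -3).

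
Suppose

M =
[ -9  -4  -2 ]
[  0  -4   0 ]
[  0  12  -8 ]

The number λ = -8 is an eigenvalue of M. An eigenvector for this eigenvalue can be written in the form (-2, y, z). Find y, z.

0, 1

We need (M + 8I)v = 0.
M + 8I = [[-1, -4, -2], [0, 4, 0], [0, 12, 0]].
Row 1: (-1)·-2 + (-4)·y + (-2)·z = 0
Row 2: (0)·-2 + (4)·y + (0)·z = 0
Row 3: (0)·-2 + (12)·y + (0)·z = 0
Solving gives y = 0, z = 1.
Check: M·(-2, 0, 1) = (16, 0, -8) = -8·(-2, 0, 1).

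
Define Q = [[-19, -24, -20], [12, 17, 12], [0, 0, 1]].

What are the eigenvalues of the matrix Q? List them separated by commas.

-7, 1, 5

The characteristic polynomial is p(t) = det(tI - Q).
Expanding along the first row, p(t) = t^3 + t^2 - 37t + 35.
Try t = 1: p(1) = 0, so 1 is a root.
Dividing by (t - 1) leaves t^2 + 2t - 35.
The quadratic factors as (t + 7)·(t - 5).
Eigenvalues: -7, 1, 5.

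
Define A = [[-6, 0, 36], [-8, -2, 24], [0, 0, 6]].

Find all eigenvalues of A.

Set up det(rI - A) = 0.
Expanding along the first row, p(r) = r^3 + 2r^2 - 36r - 72.
Rational-root test: r = -6 gives p(-6) = 0.
Factor out (r + 6): p(r) = (r + 6)·(r^2 - 4r - 12).
The quadratic factors as (r + 2)·(r - 6).
Eigenvalues: -6, -2, 6.

-6, -2, 6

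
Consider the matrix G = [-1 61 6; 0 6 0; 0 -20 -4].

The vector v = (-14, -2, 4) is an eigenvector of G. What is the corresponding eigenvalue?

6

Compute Gv: G·(-14, -2, 4) = (-84, -12, 24).
Since Gv = λv, compare component 1: -84 = λ·-14, so λ = 6.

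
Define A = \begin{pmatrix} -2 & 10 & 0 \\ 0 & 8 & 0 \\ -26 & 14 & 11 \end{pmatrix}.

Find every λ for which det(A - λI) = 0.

-2, 8, 11

Set up det(lambda·I - A) = 0.
Cofactor expansion gives p(lambda) = lambda^3 - 17·lambda^2 + 50·lambda + 176.
Rational-root test: lambda = -2 gives p(-2) = 0.
Dividing by (lambda + 2) leaves lambda^2 - 19·lambda + 88.
The quadratic factors as (lambda - 8)·(lambda - 11).
Eigenvalues: -2, 8, 11.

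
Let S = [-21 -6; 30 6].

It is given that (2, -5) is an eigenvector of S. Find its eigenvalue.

-6

Compute Sv: S·(2, -5) = (-12, 30).
Since Sv = λv, compare component 1: -12 = λ·2, so λ = -6.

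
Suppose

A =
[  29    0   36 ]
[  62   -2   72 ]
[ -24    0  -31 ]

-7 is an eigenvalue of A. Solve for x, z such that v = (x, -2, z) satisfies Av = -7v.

-1, 1

We need (A + 7I)v = 0.
A + 7I = [[36, 0, 36], [62, 5, 72], [-24, 0, -24]].
Row 1: (36)·x + (0)·-2 + (36)·z = 0
Row 2: (62)·x + (5)·-2 + (72)·z = 0
Row 3: (-24)·x + (0)·-2 + (-24)·z = 0
Solving gives x = -1, z = 1.
Check: A·(-1, -2, 1) = (7, 14, -7) = -7·(-1, -2, 1).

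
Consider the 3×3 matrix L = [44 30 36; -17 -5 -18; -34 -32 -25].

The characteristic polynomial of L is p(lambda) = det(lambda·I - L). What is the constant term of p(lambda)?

p(lambda) = lambda^3 - 14·lambda^2 - 37·lambda + 770.
The constant term is 770.

770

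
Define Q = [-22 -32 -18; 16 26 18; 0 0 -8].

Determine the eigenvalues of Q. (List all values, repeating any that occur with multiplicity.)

-8, -6, 10

Compute the characteristic polynomial p(s) = det(sI - Q).
Expanding the 3×3 determinant: p(s) = s^3 + 4s^2 - 92s - 480.
Try s = -8: p(-8) = 0, so -8 is a root.
Factor out (s + 8): p(s) = (s + 8)·(s^2 - 4s - 60).
The quadratic factors as (s + 6)·(s - 10).
Eigenvalues: -8, -6, 10.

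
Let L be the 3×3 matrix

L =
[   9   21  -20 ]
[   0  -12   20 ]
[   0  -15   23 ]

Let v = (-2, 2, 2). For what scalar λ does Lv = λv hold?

Compute Lv: L·(-2, 2, 2) = (-16, 16, 16).
Since Lv = λv, compare component 1: -16 = λ·-2, so λ = 8.

8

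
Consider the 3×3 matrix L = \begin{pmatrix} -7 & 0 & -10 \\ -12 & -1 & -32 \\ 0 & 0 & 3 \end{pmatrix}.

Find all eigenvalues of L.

Compute the characteristic polynomial p(λ) = det(λI - L).
Expanding the 3×3 determinant: p(λ) = λ^3 + 5λ^2 - 17λ - 21.
Rational-root test: λ = -7 gives p(-7) = 0.
Dividing by (λ + 7) leaves λ^2 - 2λ - 3.
The quadratic factors as (λ + 1)·(λ - 3).
Eigenvalues: -7, -1, 3.

-7, -1, 3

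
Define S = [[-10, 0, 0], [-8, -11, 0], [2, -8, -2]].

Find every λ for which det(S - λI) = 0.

S is lower triangular, so its eigenvalues are the diagonal entries.
Diagonal: -10, -11, -2.

-11, -10, -2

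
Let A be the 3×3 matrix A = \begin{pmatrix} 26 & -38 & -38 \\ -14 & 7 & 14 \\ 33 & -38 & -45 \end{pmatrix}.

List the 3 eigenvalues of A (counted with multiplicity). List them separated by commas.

Compute the characteristic polynomial p(μ) = det(μI - A).
Expanding the 3×3 determinant: p(μ) = μ^3 + 12μ^2 - 49μ - 588.
Try μ = -7: p(-7) = 0, so -7 is a root.
Dividing by (μ + 7) leaves μ^2 + 5μ - 84.
The quadratic factors as (μ + 12)·(μ - 7).
Eigenvalues: -12, -7, 7.

-12, -7, 7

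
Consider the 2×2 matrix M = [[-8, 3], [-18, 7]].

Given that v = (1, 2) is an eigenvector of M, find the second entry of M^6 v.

128

First find the eigenvalue: Mv = (-2, -4) = -2·(1, 2), so λ = -2.
Then M^6 v = λ^6·v = (-2)^6·(1, 2) = 64·(1, 2) = (64, 128).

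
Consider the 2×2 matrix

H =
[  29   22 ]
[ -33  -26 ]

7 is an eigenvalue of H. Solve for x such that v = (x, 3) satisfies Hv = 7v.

-3

We need (H - 7I)v = 0.
H - 7I = [[22, 22], [-33, -33]].
Row 1: (22)·x + (22)·3 = 0
Row 2: (-33)·x + (-33)·3 = 0
Solving gives x = -3.
Check: H·(-3, 3) = (-21, 21) = 7·(-3, 3).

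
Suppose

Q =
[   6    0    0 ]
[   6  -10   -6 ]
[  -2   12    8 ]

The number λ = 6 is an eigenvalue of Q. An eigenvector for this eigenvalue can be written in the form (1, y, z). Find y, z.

We need (Q - 6I)v = 0.
Q - 6I = [[0, 0, 0], [6, -16, -6], [-2, 12, 2]].
Row 1: (0)·1 + (0)·y + (0)·z = 0
Row 2: (6)·1 + (-16)·y + (-6)·z = 0
Row 3: (-2)·1 + (12)·y + (2)·z = 0
Solving gives y = 0, z = 1.
Check: Q·(1, 0, 1) = (6, 0, 6) = 6·(1, 0, 1).

0, 1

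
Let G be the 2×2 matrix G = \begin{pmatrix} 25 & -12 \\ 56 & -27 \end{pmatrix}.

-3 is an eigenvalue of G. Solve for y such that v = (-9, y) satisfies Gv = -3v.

We need (G + 3I)v = 0.
G + 3I = [[28, -12], [56, -24]].
Row 1: (28)·-9 + (-12)·y = 0
Row 2: (56)·-9 + (-24)·y = 0
Solving gives y = -21.
Check: G·(-9, -21) = (27, 63) = -3·(-9, -21).

-21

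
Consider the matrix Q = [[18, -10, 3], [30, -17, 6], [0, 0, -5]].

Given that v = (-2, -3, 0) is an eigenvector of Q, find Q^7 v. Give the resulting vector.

First find the eigenvalue: Qv = (-6, -9, 0) = 3·(-2, -3, 0), so λ = 3.
Then Q^7 v = λ^7·v = 3^7·(-2, -3, 0) = 2187·(-2, -3, 0) = (-4374, -6561, 0).

(-4374, -6561, 0)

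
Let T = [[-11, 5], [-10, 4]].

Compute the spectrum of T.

-6, -1

det(T - λI) = (-11 - λ)(4 - λ) - (5)·(-10) = λ^2 + 7λ + 6.
This factors as (λ + 6)·(λ + 1) = 0.
Eigenvalues: -6, -1.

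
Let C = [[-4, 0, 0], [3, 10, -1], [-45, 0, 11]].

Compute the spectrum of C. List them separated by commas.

Set up det(λI - C) = 0.
Expanding the 3×3 determinant: p(λ) = λ^3 - 17λ^2 + 26λ + 440.
Rational-root test: λ = -4 gives p(-4) = 0.
Dividing by (λ + 4) leaves λ^2 - 21λ + 110.
The quadratic factors as (λ - 10)·(λ - 11).
Eigenvalues: -4, 10, 11.

-4, 10, 11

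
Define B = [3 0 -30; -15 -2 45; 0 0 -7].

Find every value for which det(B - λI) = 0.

The characteristic polynomial is p(r) = det(rI - B).
Expanding the 3×3 determinant: p(r) = r^3 + 6r^2 - 13r - 42.
Rational-root test: r = -2 gives p(-2) = 0.
Factor out (r + 2): p(r) = (r + 2)·(r^2 + 4r - 21).
The quadratic factors as (r + 7)·(r - 3).
Eigenvalues: -7, -2, 3.

-7, -2, 3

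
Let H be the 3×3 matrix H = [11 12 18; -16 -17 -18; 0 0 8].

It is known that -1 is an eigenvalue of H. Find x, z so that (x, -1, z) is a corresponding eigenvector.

1, 0

We need (H + 1I)v = 0.
H + 1I = [[12, 12, 18], [-16, -16, -18], [0, 0, 9]].
Row 1: (12)·x + (12)·-1 + (18)·z = 0
Row 2: (-16)·x + (-16)·-1 + (-18)·z = 0
Row 3: (0)·x + (0)·-1 + (9)·z = 0
Solving gives x = 1, z = 0.
Check: H·(1, -1, 0) = (-1, 1, 0) = -1·(1, -1, 0).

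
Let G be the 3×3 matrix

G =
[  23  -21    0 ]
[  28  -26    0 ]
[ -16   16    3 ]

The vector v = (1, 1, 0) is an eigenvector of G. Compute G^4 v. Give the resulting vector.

(16, 16, 0)

First find the eigenvalue: Gv = (2, 2, 0) = 2·(1, 1, 0), so λ = 2.
Then G^4 v = λ^4·v = 2^4·(1, 1, 0) = 16·(1, 1, 0) = (16, 16, 0).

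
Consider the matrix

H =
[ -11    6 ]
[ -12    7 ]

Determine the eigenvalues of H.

-5, 1

det(H - μI) = (-11 - μ)(7 - μ) - (6)·(-12) = μ^2 + 4μ - 5.
This factors as (μ + 5)·(μ - 1) = 0.
Eigenvalues: -5, 1.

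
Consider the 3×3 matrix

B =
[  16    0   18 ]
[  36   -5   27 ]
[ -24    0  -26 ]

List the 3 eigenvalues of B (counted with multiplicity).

Compute the characteristic polynomial p(μ) = det(μI - B).
Expanding along the first row, p(μ) = μ^3 + 15μ^2 + 66μ + 80.
Since p(-8) = 0, μ = -8 is a root.
Factor out (μ + 8): p(μ) = (μ + 8)·(μ^2 + 7μ + 10).
The quadratic factors as (μ + 5)·(μ + 2).
Eigenvalues: -8, -5, -2.

-8, -5, -2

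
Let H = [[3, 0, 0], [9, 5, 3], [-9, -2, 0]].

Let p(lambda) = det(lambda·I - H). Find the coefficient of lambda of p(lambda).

p(lambda) = lambda^3 - 8·lambda^2 + 21·lambda - 18.
The coefficient of lambda is 21.

21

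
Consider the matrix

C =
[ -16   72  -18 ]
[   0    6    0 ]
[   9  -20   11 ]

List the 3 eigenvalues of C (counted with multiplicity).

Compute the characteristic polynomial p(λ) = det(λI - C).
Expanding the 3×3 determinant: p(λ) = λ^3 - λ^2 - 44λ + 84.
Try λ = 2: p(2) = 0, so 2 is a root.
Dividing by (λ - 2) leaves λ^2 + λ - 42.
The quadratic factors as (λ + 7)·(λ - 6).
Eigenvalues: -7, 2, 6.

-7, 2, 6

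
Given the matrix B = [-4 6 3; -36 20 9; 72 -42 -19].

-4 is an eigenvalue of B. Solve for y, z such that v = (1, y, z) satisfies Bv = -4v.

6, -12

We need (B + 4I)v = 0.
B + 4I = [[0, 6, 3], [-36, 24, 9], [72, -42, -15]].
Row 1: (0)·1 + (6)·y + (3)·z = 0
Row 2: (-36)·1 + (24)·y + (9)·z = 0
Row 3: (72)·1 + (-42)·y + (-15)·z = 0
Solving gives y = 6, z = -12.
Check: B·(1, 6, -12) = (-4, -24, 48) = -4·(1, 6, -12).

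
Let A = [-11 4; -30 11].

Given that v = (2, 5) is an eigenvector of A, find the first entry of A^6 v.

2

First find the eigenvalue: Av = (-2, -5) = -1·(2, 5), so λ = -1.
Then A^6 v = λ^6·v = (-1)^6·(2, 5) = 1·(2, 5) = (2, 5).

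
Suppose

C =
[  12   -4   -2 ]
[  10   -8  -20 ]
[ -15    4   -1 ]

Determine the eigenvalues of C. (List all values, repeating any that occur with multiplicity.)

The characteristic polynomial is p(t) = det(tI - C).
Cofactor expansion gives p(t) = t^3 - 3t^2 - 10t + 24.
Rational-root test: t = 4 gives p(4) = 0.
Dividing by (t - 4) leaves t^2 + t - 6.
The quadratic factors as (t + 3)·(t - 2).
Eigenvalues: -3, 2, 4.

-3, 2, 4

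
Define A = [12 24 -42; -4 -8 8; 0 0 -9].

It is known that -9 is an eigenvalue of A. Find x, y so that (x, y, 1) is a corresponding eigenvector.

We need (A + 9I)v = 0.
A + 9I = [[21, 24, -42], [-4, 1, 8], [0, 0, 0]].
Row 1: (21)·x + (24)·y + (-42)·1 = 0
Row 2: (-4)·x + (1)·y + (8)·1 = 0
Row 3: (0)·x + (0)·y + (0)·1 = 0
Solving gives x = 2, y = 0.
Check: A·(2, 0, 1) = (-18, 0, -9) = -9·(2, 0, 1).

2, 0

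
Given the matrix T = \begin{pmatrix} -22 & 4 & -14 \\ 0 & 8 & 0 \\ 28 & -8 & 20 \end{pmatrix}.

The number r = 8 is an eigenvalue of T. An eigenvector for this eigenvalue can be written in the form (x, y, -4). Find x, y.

2, 1

We need (T - 8I)v = 0.
T - 8I = [[-30, 4, -14], [0, 0, 0], [28, -8, 12]].
Row 1: (-30)·x + (4)·y + (-14)·-4 = 0
Row 2: (0)·x + (0)·y + (0)·-4 = 0
Row 3: (28)·x + (-8)·y + (12)·-4 = 0
Solving gives x = 2, y = 1.
Check: T·(2, 1, -4) = (16, 8, -32) = 8·(2, 1, -4).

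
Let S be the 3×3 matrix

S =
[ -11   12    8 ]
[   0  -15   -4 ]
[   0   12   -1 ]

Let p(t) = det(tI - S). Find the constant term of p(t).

693

p(t) = t^3 + 27t^2 + 239t + 693.
The constant term is 693.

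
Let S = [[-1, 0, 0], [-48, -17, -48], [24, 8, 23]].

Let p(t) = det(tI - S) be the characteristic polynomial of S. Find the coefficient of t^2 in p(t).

-5

The coefficient of t^2 of det(tI - S) is −trace(S).
trace(S) = (-1) + (-17) + (23) = 5, so the coefficient is -5.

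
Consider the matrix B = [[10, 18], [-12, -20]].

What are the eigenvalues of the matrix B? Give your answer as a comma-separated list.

det(B - lambda·I) = (10 - lambda)(-20 - lambda) - (18)·(-12) = lambda^2 + 10·lambda + 16.
This factors as (lambda + 8)·(lambda + 2) = 0.
Eigenvalues: -8, -2.

-8, -2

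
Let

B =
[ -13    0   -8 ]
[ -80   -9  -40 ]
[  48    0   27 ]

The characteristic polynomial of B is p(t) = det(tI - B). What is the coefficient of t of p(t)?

-93

p(t) = t^3 - 5t^2 - 93t + 297.
The coefficient of t is -93.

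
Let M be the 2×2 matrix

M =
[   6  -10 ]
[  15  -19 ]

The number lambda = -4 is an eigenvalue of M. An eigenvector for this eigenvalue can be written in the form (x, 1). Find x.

We need (M + 4I)v = 0.
M + 4I = [[10, -10], [15, -15]].
Row 1: (10)·x + (-10)·1 = 0
Row 2: (15)·x + (-15)·1 = 0
Solving gives x = 1.
Check: M·(1, 1) = (-4, -4) = -4·(1, 1).

1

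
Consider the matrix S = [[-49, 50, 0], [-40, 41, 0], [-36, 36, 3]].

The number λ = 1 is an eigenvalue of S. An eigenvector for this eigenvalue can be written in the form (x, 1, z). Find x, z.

We need (S - 1I)v = 0.
S - 1I = [[-50, 50, 0], [-40, 40, 0], [-36, 36, 2]].
Row 1: (-50)·x + (50)·1 + (0)·z = 0
Row 2: (-40)·x + (40)·1 + (0)·z = 0
Row 3: (-36)·x + (36)·1 + (2)·z = 0
Solving gives x = 1, z = 0.
Check: S·(1, 1, 0) = (1, 1, 0) = 1·(1, 1, 0).

1, 0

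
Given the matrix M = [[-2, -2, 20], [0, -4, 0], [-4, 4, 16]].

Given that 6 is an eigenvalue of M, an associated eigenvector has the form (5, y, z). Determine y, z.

We need (M - 6I)v = 0.
M - 6I = [[-8, -2, 20], [0, -10, 0], [-4, 4, 10]].
Row 1: (-8)·5 + (-2)·y + (20)·z = 0
Row 2: (0)·5 + (-10)·y + (0)·z = 0
Row 3: (-4)·5 + (4)·y + (10)·z = 0
Solving gives y = 0, z = 2.
Check: M·(5, 0, 2) = (30, 0, 12) = 6·(5, 0, 2).

0, 2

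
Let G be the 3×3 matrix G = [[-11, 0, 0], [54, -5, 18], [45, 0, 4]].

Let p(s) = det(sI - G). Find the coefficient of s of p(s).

-9

p(s) = s^3 + 12s^2 - 9s - 220.
The coefficient of s is -9.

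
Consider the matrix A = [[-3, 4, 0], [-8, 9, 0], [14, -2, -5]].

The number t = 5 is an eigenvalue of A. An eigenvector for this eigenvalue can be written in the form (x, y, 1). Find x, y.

We need (A - 5I)v = 0.
A - 5I = [[-8, 4, 0], [-8, 4, 0], [14, -2, -10]].
Row 1: (-8)·x + (4)·y + (0)·1 = 0
Row 2: (-8)·x + (4)·y + (0)·1 = 0
Row 3: (14)·x + (-2)·y + (-10)·1 = 0
Solving gives x = 1, y = 2.
Check: A·(1, 2, 1) = (5, 10, 5) = 5·(1, 2, 1).

1, 2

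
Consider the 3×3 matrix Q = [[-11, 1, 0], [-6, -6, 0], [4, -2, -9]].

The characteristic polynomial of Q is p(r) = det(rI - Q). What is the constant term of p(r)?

p(r) = r^3 + 26r^2 + 225r + 648.
The constant term is 648.

648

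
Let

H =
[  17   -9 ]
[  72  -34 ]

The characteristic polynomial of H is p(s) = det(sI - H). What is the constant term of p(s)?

70

p(s) = s^2 + 17s + 70.
The constant term is 70.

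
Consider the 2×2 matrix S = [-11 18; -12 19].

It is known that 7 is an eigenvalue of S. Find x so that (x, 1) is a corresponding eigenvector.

1

We need (S - 7I)v = 0.
S - 7I = [[-18, 18], [-12, 12]].
Row 1: (-18)·x + (18)·1 = 0
Row 2: (-12)·x + (12)·1 = 0
Solving gives x = 1.
Check: S·(1, 1) = (7, 7) = 7·(1, 1).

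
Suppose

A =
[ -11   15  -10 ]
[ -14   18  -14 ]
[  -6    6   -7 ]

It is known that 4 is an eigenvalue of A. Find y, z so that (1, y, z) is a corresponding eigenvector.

1, 0

We need (A - 4I)v = 0.
A - 4I = [[-15, 15, -10], [-14, 14, -14], [-6, 6, -11]].
Row 1: (-15)·1 + (15)·y + (-10)·z = 0
Row 2: (-14)·1 + (14)·y + (-14)·z = 0
Row 3: (-6)·1 + (6)·y + (-11)·z = 0
Solving gives y = 1, z = 0.
Check: A·(1, 1, 0) = (4, 4, 0) = 4·(1, 1, 0).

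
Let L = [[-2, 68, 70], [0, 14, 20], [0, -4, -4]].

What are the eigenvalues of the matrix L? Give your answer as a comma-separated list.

-2, 4, 6

The characteristic polynomial is p(t) = det(tI - L).
Expanding along the first row, p(t) = t^3 - 8t^2 + 4t + 48.
Since p(6) = 0, t = 6 is a root.
Dividing by (t - 6) leaves t^2 - 2t - 8.
The quadratic factors as (t + 2)·(t - 4).
Eigenvalues: -2, 4, 6.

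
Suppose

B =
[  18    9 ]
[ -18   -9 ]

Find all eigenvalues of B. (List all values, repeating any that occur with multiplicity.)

det(B - μI) = (18 - μ)(-9 - μ) - (9)·(-18) = μ^2 - 9μ.
This factors as μ·(μ - 9) = 0.
Eigenvalues: 0, 9.

0, 9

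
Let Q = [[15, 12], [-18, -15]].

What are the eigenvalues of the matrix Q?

-3, 3

det(Q - λI) = (15 - λ)(-15 - λ) - (12)·(-18) = λ^2 - 9.
This factors as (λ + 3)·(λ - 3) = 0.
Eigenvalues: -3, 3.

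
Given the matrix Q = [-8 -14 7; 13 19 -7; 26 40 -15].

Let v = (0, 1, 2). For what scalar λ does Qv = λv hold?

5

Compute Qv: Q·(0, 1, 2) = (0, 5, 10).
Since Qv = λv, compare component 2: 5 = λ·1, so λ = 5.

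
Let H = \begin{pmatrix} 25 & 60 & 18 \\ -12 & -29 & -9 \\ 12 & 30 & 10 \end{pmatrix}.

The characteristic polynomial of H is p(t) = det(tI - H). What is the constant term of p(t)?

-4

p(t) = t^3 - 6t^2 + 9t - 4.
The constant term is -4.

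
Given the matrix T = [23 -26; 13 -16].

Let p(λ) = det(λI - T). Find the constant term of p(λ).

p(λ) = λ^2 - 7λ - 30.
The constant term is -30.

-30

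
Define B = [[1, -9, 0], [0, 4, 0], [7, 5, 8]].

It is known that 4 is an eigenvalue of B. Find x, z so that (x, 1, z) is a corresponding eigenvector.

We need (B - 4I)v = 0.
B - 4I = [[-3, -9, 0], [0, 0, 0], [7, 5, 4]].
Row 1: (-3)·x + (-9)·1 + (0)·z = 0
Row 2: (0)·x + (0)·1 + (0)·z = 0
Row 3: (7)·x + (5)·1 + (4)·z = 0
Solving gives x = -3, z = 4.
Check: B·(-3, 1, 4) = (-12, 4, 16) = 4·(-3, 1, 4).

-3, 4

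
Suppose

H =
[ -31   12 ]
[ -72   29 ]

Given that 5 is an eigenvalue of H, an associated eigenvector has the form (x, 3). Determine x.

We need (H - 5I)v = 0.
H - 5I = [[-36, 12], [-72, 24]].
Row 1: (-36)·x + (12)·3 = 0
Row 2: (-72)·x + (24)·3 = 0
Solving gives x = 1.
Check: H·(1, 3) = (5, 15) = 5·(1, 3).

1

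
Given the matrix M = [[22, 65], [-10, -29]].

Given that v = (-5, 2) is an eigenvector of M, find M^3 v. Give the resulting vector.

(320, -128)

First find the eigenvalue: Mv = (20, -8) = -4·(-5, 2), so λ = -4.
Then M^3 v = λ^3·v = (-4)^3·(-5, 2) = -64·(-5, 2) = (320, -128).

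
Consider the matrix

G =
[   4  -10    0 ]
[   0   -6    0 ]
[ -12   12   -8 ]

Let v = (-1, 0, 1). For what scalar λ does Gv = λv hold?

Compute Gv: G·(-1, 0, 1) = (-4, 0, 4).
Since Gv = λv, compare component 1: -4 = λ·-1, so λ = 4.

4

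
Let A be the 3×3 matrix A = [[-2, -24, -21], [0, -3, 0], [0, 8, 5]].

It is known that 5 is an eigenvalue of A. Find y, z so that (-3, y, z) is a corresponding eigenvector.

0, 1

We need (A - 5I)v = 0.
A - 5I = [[-7, -24, -21], [0, -8, 0], [0, 8, 0]].
Row 1: (-7)·-3 + (-24)·y + (-21)·z = 0
Row 2: (0)·-3 + (-8)·y + (0)·z = 0
Row 3: (0)·-3 + (8)·y + (0)·z = 0
Solving gives y = 0, z = 1.
Check: A·(-3, 0, 1) = (-15, 0, 5) = 5·(-3, 0, 1).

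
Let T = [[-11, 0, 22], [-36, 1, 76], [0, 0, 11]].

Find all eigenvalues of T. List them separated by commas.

-11, 1, 11

The characteristic polynomial is p(μ) = det(μI - T).
Expanding the 3×3 determinant: p(μ) = μ^3 - μ^2 - 121μ + 121.
Rational-root test: μ = 1 gives p(1) = 0.
Dividing by (μ - 1) leaves μ^2 - 121.
The quadratic factors as (μ + 11)·(μ - 11).
Eigenvalues: -11, 1, 11.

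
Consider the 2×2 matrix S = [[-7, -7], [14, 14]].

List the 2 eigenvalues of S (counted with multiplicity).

0, 7

det(S - μI) = (-7 - μ)(14 - μ) - (-7)·(14) = μ^2 - 7μ.
This factors as μ·(μ - 7) = 0.
Eigenvalues: 0, 7.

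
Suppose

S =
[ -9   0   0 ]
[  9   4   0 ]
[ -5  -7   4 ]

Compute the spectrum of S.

-9, 4, 4

S is lower triangular, so its eigenvalues are the diagonal entries.
Diagonal: -9, 4, 4.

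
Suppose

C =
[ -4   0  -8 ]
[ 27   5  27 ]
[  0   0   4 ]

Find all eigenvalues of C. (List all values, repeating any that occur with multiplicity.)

-4, 4, 5

Compute the characteristic polynomial p(s) = det(sI - C).
Expanding along the first row, p(s) = s^3 - 5s^2 - 16s + 80.
Since p(-4) = 0, s = -4 is a root.
Factor out (s + 4): p(s) = (s + 4)·(s^2 - 9s + 20).
The quadratic factors as (s - 4)·(s - 5).
Eigenvalues: -4, 4, 5.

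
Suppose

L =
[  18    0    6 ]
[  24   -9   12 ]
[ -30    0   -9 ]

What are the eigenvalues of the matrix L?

The characteristic polynomial is p(μ) = det(μI - L).
Cofactor expansion gives p(μ) = μ^3 - 63μ + 162.
Rational-root test: μ = 6 gives p(6) = 0.
Factor out (μ - 6): p(μ) = (μ - 6)·(μ^2 + 6μ - 27).
The quadratic factors as (μ + 9)·(μ - 3).
Eigenvalues: -9, 3, 6.

-9, 3, 6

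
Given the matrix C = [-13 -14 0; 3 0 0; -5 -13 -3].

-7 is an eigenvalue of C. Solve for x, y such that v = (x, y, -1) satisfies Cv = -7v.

7, -3

We need (C + 7I)v = 0.
C + 7I = [[-6, -14, 0], [3, 7, 0], [-5, -13, 4]].
Row 1: (-6)·x + (-14)·y + (0)·-1 = 0
Row 2: (3)·x + (7)·y + (0)·-1 = 0
Row 3: (-5)·x + (-13)·y + (4)·-1 = 0
Solving gives x = 7, y = -3.
Check: C·(7, -3, -1) = (-49, 21, 7) = -7·(7, -3, -1).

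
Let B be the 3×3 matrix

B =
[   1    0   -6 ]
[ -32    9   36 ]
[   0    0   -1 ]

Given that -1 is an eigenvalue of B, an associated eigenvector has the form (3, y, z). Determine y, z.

6, 1

We need (B + 1I)v = 0.
B + 1I = [[2, 0, -6], [-32, 10, 36], [0, 0, 0]].
Row 1: (2)·3 + (0)·y + (-6)·z = 0
Row 2: (-32)·3 + (10)·y + (36)·z = 0
Row 3: (0)·3 + (0)·y + (0)·z = 0
Solving gives y = 6, z = 1.
Check: B·(3, 6, 1) = (-3, -6, -1) = -1·(3, 6, 1).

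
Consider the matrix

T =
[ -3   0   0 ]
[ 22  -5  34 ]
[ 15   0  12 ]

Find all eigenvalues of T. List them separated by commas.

-5, -3, 12

Compute the characteristic polynomial p(r) = det(rI - T).
Expanding the 3×3 determinant: p(r) = r^3 - 4r^2 - 81r - 180.
Since p(-3) = 0, r = -3 is a root.
Factor out (r + 3): p(r) = (r + 3)·(r^2 - 7r - 60).
The quadratic factors as (r + 5)·(r - 12).
Eigenvalues: -5, -3, 12.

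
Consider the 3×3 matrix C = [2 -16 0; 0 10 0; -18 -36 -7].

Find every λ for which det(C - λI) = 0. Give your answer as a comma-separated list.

-7, 2, 10

The characteristic polynomial is p(λ) = det(λI - C).
Expanding the 3×3 determinant: p(λ) = λ^3 - 5λ^2 - 64λ + 140.
Since p(2) = 0, λ = 2 is a root.
Dividing by (λ - 2) leaves λ^2 - 3λ - 70.
The quadratic factors as (λ + 7)·(λ - 10).
Eigenvalues: -7, 2, 10.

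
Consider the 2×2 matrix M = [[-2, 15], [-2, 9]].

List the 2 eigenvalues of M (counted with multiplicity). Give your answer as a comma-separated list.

det(M - λI) = (-2 - λ)(9 - λ) - (15)·(-2) = λ^2 - 7λ + 12.
This factors as (λ - 3)·(λ - 4) = 0.
Eigenvalues: 3, 4.

3, 4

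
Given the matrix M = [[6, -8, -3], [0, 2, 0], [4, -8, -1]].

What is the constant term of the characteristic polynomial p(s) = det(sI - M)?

p(0) = det(0·I − M) = det(−M) = (−1)^3·det(M).
det(M) = 12, so p(0) = -12.

-12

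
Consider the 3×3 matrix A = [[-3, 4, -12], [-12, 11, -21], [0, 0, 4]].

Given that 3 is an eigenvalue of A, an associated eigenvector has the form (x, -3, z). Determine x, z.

-2, 0

We need (A - 3I)v = 0.
A - 3I = [[-6, 4, -12], [-12, 8, -21], [0, 0, 1]].
Row 1: (-6)·x + (4)·-3 + (-12)·z = 0
Row 2: (-12)·x + (8)·-3 + (-21)·z = 0
Row 3: (0)·x + (0)·-3 + (1)·z = 0
Solving gives x = -2, z = 0.
Check: A·(-2, -3, 0) = (-6, -9, 0) = 3·(-2, -3, 0).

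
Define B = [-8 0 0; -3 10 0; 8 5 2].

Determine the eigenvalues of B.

B is lower triangular, so its eigenvalues are the diagonal entries.
Diagonal: -8, 10, 2.

-8, 2, 10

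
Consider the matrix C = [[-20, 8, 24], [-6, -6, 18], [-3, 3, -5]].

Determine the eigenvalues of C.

-12, -11, -8

The characteristic polynomial is p(λ) = det(λI - C).
Cofactor expansion gives p(λ) = λ^3 + 31λ^2 + 316λ + 1056.
Since p(-8) = 0, λ = -8 is a root.
Factor out (λ + 8): p(λ) = (λ + 8)·(λ^2 + 23λ + 132).
The quadratic factors as (λ + 12)·(λ + 11).
Eigenvalues: -12, -11, -8.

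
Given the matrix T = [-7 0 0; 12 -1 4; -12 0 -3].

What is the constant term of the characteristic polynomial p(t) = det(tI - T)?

p(0) = det(0·I − T) = det(−T) = (−1)^3·det(T).
det(T) = -21, so p(0) = 21.

21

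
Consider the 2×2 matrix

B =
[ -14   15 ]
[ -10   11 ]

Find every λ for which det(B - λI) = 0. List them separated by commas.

-4, 1

det(B - sI) = (-14 - s)(11 - s) - (15)·(-10) = s^2 + 3s - 4.
This factors as (s + 4)·(s - 1) = 0.
Eigenvalues: -4, 1.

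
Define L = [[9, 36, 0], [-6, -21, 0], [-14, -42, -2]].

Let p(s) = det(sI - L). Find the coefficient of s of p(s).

p(s) = s^3 + 14s^2 + 51s + 54.
The coefficient of s is 51.

51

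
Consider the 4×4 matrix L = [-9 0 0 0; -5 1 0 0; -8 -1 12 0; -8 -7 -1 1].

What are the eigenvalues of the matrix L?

L is lower triangular, so its eigenvalues are the diagonal entries.
Diagonal: -9, 1, 12, 1.

-9, 1, 1, 12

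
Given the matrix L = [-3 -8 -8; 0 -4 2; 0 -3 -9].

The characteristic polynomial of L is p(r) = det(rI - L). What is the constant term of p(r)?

126

p(r) = r^3 + 16r^2 + 81r + 126.
The constant term is 126.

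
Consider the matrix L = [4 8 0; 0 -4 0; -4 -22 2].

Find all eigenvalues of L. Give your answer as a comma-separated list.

-4, 2, 4

Compute the characteristic polynomial p(t) = det(tI - L).
Expanding the 3×3 determinant: p(t) = t^3 - 2t^2 - 16t + 32.
Try t = -4: p(-4) = 0, so -4 is a root.
Dividing by (t + 4) leaves t^2 - 6t + 8.
The quadratic factors as (t - 2)·(t - 4).
Eigenvalues: -4, 2, 4.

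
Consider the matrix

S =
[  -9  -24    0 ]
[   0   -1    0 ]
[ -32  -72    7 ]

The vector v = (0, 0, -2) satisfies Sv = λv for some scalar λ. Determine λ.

7

Compute Sv: S·(0, 0, -2) = (0, 0, -14).
Since Sv = λv, compare component 3: -14 = λ·-2, so λ = 7.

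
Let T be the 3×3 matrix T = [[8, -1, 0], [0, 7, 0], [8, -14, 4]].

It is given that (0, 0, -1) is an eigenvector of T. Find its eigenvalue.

Compute Tv: T·(0, 0, -1) = (0, 0, -4).
Since Tv = λv, compare component 3: -4 = λ·-1, so λ = 4.

4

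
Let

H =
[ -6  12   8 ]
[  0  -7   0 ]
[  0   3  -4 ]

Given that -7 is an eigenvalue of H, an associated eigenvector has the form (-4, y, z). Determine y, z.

1, -1

We need (H + 7I)v = 0.
H + 7I = [[1, 12, 8], [0, 0, 0], [0, 3, 3]].
Row 1: (1)·-4 + (12)·y + (8)·z = 0
Row 2: (0)·-4 + (0)·y + (0)·z = 0
Row 3: (0)·-4 + (3)·y + (3)·z = 0
Solving gives y = 1, z = -1.
Check: H·(-4, 1, -1) = (28, -7, 7) = -7·(-4, 1, -1).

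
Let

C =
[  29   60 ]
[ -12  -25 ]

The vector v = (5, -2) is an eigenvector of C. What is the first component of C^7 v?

First find the eigenvalue: Cv = (25, -10) = 5·(5, -2), so λ = 5.
Then C^7 v = λ^7·v = 5^7·(5, -2) = 78125·(5, -2) = (390625, -156250).

390625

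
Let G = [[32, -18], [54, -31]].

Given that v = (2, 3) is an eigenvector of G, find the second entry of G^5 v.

9375

First find the eigenvalue: Gv = (10, 15) = 5·(2, 3), so λ = 5.
Then G^5 v = λ^5·v = 5^5·(2, 3) = 3125·(2, 3) = (6250, 9375).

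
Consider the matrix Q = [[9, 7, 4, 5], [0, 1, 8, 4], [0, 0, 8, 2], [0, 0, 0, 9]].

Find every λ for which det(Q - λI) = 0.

1, 8, 9, 9

Q is upper triangular, so its eigenvalues are the diagonal entries.
Diagonal: 9, 1, 8, 9.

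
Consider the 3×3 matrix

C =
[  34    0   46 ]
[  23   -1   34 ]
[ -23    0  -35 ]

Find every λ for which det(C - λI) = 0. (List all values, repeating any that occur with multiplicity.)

-12, -1, 11

The characteristic polynomial is p(λ) = det(λI - C).
Expanding along the first row, p(λ) = λ^3 + 2λ^2 - 131λ - 132.
Try λ = -1: p(-1) = 0, so -1 is a root.
Dividing by (λ + 1) leaves λ^2 + λ - 132.
The quadratic factors as (λ + 12)·(λ - 11).
Eigenvalues: -12, -1, 11.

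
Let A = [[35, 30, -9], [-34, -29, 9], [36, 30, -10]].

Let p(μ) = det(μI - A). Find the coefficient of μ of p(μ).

p(μ) = μ^3 + 4μ^2 - μ - 4.
The coefficient of μ is -1.

-1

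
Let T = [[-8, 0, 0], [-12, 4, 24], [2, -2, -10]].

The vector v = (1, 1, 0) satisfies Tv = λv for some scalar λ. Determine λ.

Compute Tv: T·(1, 1, 0) = (-8, -8, 0).
Since Tv = λv, compare component 1: -8 = λ·1, so λ = -8.

-8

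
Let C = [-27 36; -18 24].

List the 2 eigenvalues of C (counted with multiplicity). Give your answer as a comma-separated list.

-3, 0

det(C - λI) = (-27 - λ)(24 - λ) - (36)·(-18) = λ^2 + 3λ.
This factors as (λ + 3)·λ = 0.
Eigenvalues: -3, 0.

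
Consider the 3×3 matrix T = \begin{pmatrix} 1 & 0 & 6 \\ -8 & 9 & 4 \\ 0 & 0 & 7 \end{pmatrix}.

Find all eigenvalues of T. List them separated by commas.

Set up det(rI - T) = 0.
Expanding along the first row, p(r) = r^3 - 17r^2 + 79r - 63.
Since p(9) = 0, r = 9 is a root.
Factor out (r - 9): p(r) = (r - 9)·(r^2 - 8r + 7).
The quadratic factors as (r - 1)·(r - 7).
Eigenvalues: 1, 7, 9.

1, 7, 9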